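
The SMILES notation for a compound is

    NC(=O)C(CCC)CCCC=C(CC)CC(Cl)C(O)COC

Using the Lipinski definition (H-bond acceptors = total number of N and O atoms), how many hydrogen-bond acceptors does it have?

N atoms: 1; O atoms: 3.
Lipinski HBA = 1 + 3 = 4.

4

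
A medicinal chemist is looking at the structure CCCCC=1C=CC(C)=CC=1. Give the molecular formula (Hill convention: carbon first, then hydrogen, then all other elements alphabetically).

Walk through each heavy atom and fill implicit hydrogens from standard valence (C 4, N 3, O 2, S 2, halogen 1):
  atom 1: C, bond orders sum to 1 (valence 4) → 3 H
  atom 2: C, bond orders sum to 2 (valence 4) → 2 H
  atom 3: C, bond orders sum to 2 (valence 4) → 2 H
  atom 4: C, bond orders sum to 2 (valence 4) → 2 H
  atom 5: C, bond orders sum to 4 (valence 4) → 0 H
  atom 6: C, bond orders sum to 3 (valence 4) → 1 H
  atom 7: C, bond orders sum to 3 (valence 4) → 1 H
  atom 8: C, bond orders sum to 4 (valence 4) → 0 H
  atom 9: C, bond orders sum to 1 (valence 4) → 3 H
  atom 10: C, bond orders sum to 3 (valence 4) → 1 H
  atom 11: C, bond orders sum to 3 (valence 4) → 1 H
Totals → C:11, H:16.

C11H16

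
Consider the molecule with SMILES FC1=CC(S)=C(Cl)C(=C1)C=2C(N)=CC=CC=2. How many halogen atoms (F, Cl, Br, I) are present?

Halogen atoms appear at heavy-atom positions 1, 7 (1×Cl, 1×F).
Other groups present: 1 primary amine, 1 thiol.
Halogen count: 2.

2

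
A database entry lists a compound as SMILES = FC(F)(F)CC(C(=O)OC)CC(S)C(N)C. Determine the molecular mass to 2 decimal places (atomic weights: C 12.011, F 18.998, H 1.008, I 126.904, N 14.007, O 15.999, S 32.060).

First, the molecular formula is C9H16F3NO2S (counting implicit H from valence).
  C: 9 × 12.011 = 108.099
  F: 3 × 18.998 = 56.994
  H: 16 × 1.008 = 16.128
  N: 1 × 14.007 = 14.007
  O: 2 × 15.999 = 31.998
  S: 1 × 32.060 = 32.060
Sum: 9×12.011 + 3×18.998 + 16×1.008 + 1×14.007 + 2×15.999 + 1×32.060 = 259.286 → 259.29 g/mol.

259.29 g/mol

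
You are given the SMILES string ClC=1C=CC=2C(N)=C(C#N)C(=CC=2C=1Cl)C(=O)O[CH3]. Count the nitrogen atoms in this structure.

Scan the SMILES for N atoms (remember two-letter symbols like Cl and Br are single atoms).
Nitrogen count: 2.

2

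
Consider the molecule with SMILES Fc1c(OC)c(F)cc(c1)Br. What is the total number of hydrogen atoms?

Walk through each heavy atom and fill implicit hydrogens from standard valence (C 4, N 3, O 2, S 2, halogen 1); for lowercase aromatic atoms, an aromatic c carries 1 H when it has two neighbours and 0 H with three, and aromatic n carries 0 H:
  atom 1: F (halogen, monovalent) → 0 H
  atom 2: aromatic c, 3 neighbours → 0 H
  atom 3: aromatic c, 3 neighbours → 0 H
  atom 4: O, bond orders sum to 2 (valence 2) → 0 H
  atom 5: C, bond orders sum to 1 (valence 4) → 3 H
  atom 6: aromatic c, 3 neighbours → 0 H
  atom 7: F (halogen, monovalent) → 0 H
  atom 8: aromatic c, 2 neighbours → 1 H
  atom 9: aromatic c, 3 neighbours → 0 H
  atom 10: aromatic c, 2 neighbours → 1 H
  atom 11: Br (halogen, monovalent) → 0 H
Total hydrogens: 5.

5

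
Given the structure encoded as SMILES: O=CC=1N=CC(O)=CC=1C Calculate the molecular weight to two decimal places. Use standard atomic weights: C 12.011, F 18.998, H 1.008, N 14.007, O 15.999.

First, the molecular formula is C7H7NO2 (counting implicit H from valence).
  C: 7 × 12.011 = 84.077
  H: 7 × 1.008 = 7.056
  N: 1 × 14.007 = 14.007
  O: 2 × 15.999 = 31.998
Sum: 7×12.011 + 7×1.008 + 1×14.007 + 2×15.999 = 137.138 → 137.14 g/mol.

137.14 g/mol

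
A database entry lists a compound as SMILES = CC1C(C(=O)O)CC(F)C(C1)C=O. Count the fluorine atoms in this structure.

Scan the SMILES for F atoms (remember two-letter symbols like Cl and Br are single atoms).
Fluorine count: 1.

1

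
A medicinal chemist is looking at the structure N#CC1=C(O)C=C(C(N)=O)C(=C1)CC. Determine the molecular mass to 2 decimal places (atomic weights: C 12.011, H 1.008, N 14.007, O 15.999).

190.20 g/mol

First, the molecular formula is C10H10N2O2 (counting implicit H from valence).
  C: 10 × 12.011 = 120.110
  H: 10 × 1.008 = 10.080
  N: 2 × 14.007 = 28.014
  O: 2 × 15.999 = 31.998
Sum: 10×12.011 + 10×1.008 + 2×14.007 + 2×15.999 = 190.202 → 190.20 g/mol.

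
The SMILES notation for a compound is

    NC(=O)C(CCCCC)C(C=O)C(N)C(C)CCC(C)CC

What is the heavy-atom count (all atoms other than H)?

22

Every atom symbol written in the SMILES (organic subset) is one heavy atom; implicit H are not written.
Heavy atoms by element → C:18, N:2, O:2.
Total: 22.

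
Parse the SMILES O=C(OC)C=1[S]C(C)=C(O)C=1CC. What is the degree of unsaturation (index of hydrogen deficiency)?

4

Molecular formula: C9H12O3S.
DoU = (2C + 2 + N − H − X) / 2, where X is the halogen count and O/S are ignored.
    = (2·9 + 2 + 0 − 12 − 0) / 2 = 8 / 2 = 4.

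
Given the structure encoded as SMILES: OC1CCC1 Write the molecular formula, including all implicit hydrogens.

C4H8O

Walk through each heavy atom and fill implicit hydrogens from standard valence (C 4, N 3, O 2, S 2, halogen 1):
  atom 1: O, bond orders sum to 1 (valence 2) → 1 H
  atom 2: C, bond orders sum to 3 (valence 4) → 1 H
  atom 3: C, bond orders sum to 2 (valence 4) → 2 H
  atom 4: C, bond orders sum to 2 (valence 4) → 2 H
  atom 5: C, bond orders sum to 2 (valence 4) → 2 H
Totals → C:4, H:8, O:1.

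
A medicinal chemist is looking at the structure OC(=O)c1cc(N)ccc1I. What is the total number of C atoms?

7

Count every carbon token in the SMILES (each C, including those in ring-closure positions and inside branches).
Carbon count: 7.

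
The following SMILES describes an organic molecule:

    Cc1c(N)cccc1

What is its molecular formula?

Walk through each heavy atom and fill implicit hydrogens from standard valence (C 4, N 3, O 2, S 2, halogen 1); for lowercase aromatic atoms, an aromatic c carries 1 H when it has two neighbours and 0 H with three, and aromatic n carries 0 H:
  atom 1: C, bond orders sum to 1 (valence 4) → 3 H
  atom 2: aromatic c, 3 neighbours → 0 H
  atom 3: aromatic c, 3 neighbours → 0 H
  atom 4: N, bond orders sum to 1 (valence 3) → 2 H
  atom 5: aromatic c, 2 neighbours → 1 H
  atom 6: aromatic c, 2 neighbours → 1 H
  atom 7: aromatic c, 2 neighbours → 1 H
  atom 8: aromatic c, 2 neighbours → 1 H
Totals → C:7, H:9, N:1.

C7H9N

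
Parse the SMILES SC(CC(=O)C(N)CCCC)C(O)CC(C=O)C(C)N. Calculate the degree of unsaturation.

2

Degree of unsaturation = (number of rings) + (number of π bonds).
Ring closures in the SMILES: 0.
π bonds: 2 double bonds (each 1 DoU) → 2 DoU from unsaturation.
Total DoU = 0 + 2 = 2.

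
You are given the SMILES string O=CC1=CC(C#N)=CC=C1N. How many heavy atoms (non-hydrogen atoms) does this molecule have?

11

Every atom symbol written in the SMILES (organic subset) is one heavy atom; implicit H are not written.
Heavy atoms by element → C:8, N:2, O:1.
Total: 11.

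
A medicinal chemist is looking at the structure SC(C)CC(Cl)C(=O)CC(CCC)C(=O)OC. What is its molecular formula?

Walk through each heavy atom and fill implicit hydrogens from standard valence (C 4, N 3, O 2, S 2, halogen 1):
  atom 1: S, bond orders sum to 1 (valence 2) → 1 H
  atom 2: C, bond orders sum to 3 (valence 4) → 1 H
  atom 3: C, bond orders sum to 1 (valence 4) → 3 H
  atom 4: C, bond orders sum to 2 (valence 4) → 2 H
  atom 5: C, bond orders sum to 3 (valence 4) → 1 H
  atom 6: Cl (halogen, monovalent) → 0 H
  atom 7: C, bond orders sum to 4 (valence 4) → 0 H
  atom 8: O, bond orders sum to 2 (valence 2) → 0 H
  atom 9: C, bond orders sum to 2 (valence 4) → 2 H
  atom 10: C, bond orders sum to 3 (valence 4) → 1 H
  atom 11: C, bond orders sum to 2 (valence 4) → 2 H
  atom 12: C, bond orders sum to 2 (valence 4) → 2 H
  atom 13: C, bond orders sum to 1 (valence 4) → 3 H
  atom 14: C, bond orders sum to 4 (valence 4) → 0 H
  atom 15: O, bond orders sum to 2 (valence 2) → 0 H
  atom 16: O, bond orders sum to 2 (valence 2) → 0 H
  atom 17: C, bond orders sum to 1 (valence 4) → 3 H
Totals → C:12, H:21, Cl:1, O:3, S:1.

C12H21ClO3S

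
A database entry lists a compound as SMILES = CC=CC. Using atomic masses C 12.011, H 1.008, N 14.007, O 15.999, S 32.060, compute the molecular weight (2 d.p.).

First, the molecular formula is C4H8 (counting implicit H from valence).
  C: 4 × 12.011 = 48.044
  H: 8 × 1.008 = 8.064
Sum: 4×12.011 + 8×1.008 = 56.108 → 56.11 g/mol.

56.11 g/mol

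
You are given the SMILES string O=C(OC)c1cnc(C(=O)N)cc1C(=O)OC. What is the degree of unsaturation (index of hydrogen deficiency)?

Molecular formula: C10H10N2O5.
DoU = (2C + 2 + N − H − X) / 2, where X is the halogen count and O/S are ignored.
    = (2·10 + 2 + 2 − 10 − 0) / 2 = 14 / 2 = 7.

7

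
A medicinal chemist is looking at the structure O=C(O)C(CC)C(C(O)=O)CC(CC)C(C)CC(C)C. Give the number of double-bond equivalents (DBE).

Molecular formula: C16H30O4.
DoU = (2C + 2 + N − H − X) / 2, where X is the halogen count and O/S are ignored.
    = (2·16 + 2 + 0 − 30 − 0) / 2 = 4 / 2 = 2.

2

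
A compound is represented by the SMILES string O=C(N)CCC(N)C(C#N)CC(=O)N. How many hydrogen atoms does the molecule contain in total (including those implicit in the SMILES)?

14

Walk through each heavy atom and fill implicit hydrogens from standard valence (C 4, N 3, O 2, S 2, halogen 1):
  atom 1: O, bond orders sum to 2 (valence 2) → 0 H
  atom 2: C, bond orders sum to 4 (valence 4) → 0 H
  atom 3: N, bond orders sum to 1 (valence 3) → 2 H
  atom 4: C, bond orders sum to 2 (valence 4) → 2 H
  atom 5: C, bond orders sum to 2 (valence 4) → 2 H
  atom 6: C, bond orders sum to 3 (valence 4) → 1 H
  atom 7: N, bond orders sum to 1 (valence 3) → 2 H
  atom 8: C, bond orders sum to 3 (valence 4) → 1 H
  atom 9: C, bond orders sum to 4 (valence 4) → 0 H
  atom 10: N, bond orders sum to 3 (valence 3) → 0 H
  atom 11: C, bond orders sum to 2 (valence 4) → 2 H
  atom 12: C, bond orders sum to 4 (valence 4) → 0 H
  atom 13: O, bond orders sum to 2 (valence 2) → 0 H
  atom 14: N, bond orders sum to 1 (valence 3) → 2 H
Total hydrogens: 14.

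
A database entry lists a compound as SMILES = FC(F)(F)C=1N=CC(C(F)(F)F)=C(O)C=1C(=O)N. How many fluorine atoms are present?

Scan the SMILES for F atoms (remember two-letter symbols like Cl and Br are single atoms).
Fluorine count: 6.

6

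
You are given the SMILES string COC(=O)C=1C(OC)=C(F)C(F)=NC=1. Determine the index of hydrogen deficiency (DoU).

Degree of unsaturation = (number of rings) + (number of π bonds).
Ring closures in the SMILES: 1.
π bonds: 4 double bonds (each 1 DoU) → 4 DoU from unsaturation.
Total DoU = 1 + 4 = 5.

5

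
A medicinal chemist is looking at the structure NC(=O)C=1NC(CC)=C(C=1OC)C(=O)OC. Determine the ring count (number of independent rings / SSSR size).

In SMILES, each pair of matching ring-closure digits denotes one ring-closing bond; the number of such bonds equals the number of independent rings.
Ring-closure bonds here: 1.

1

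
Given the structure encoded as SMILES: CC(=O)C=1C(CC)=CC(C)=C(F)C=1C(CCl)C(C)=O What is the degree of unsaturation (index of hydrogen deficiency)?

6

Molecular formula: C15H18ClFO2.
DoU = (2C + 2 + N − H − X) / 2, where X is the halogen count and O/S are ignored.
    = (2·15 + 2 + 0 − 18 − 2) / 2 = 12 / 2 = 6.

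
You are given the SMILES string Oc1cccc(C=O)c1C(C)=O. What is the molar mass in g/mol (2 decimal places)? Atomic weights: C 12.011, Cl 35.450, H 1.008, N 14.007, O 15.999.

164.16 g/mol

First, the molecular formula is C9H8O3 (counting implicit H from valence).
  C: 9 × 12.011 = 108.099
  H: 8 × 1.008 = 8.064
  O: 3 × 15.999 = 47.997
Sum: 9×12.011 + 8×1.008 + 3×15.999 = 164.160 → 164.16 g/mol.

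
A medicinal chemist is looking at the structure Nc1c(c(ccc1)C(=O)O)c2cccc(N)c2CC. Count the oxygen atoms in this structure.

Scan the SMILES for O atoms (remember two-letter symbols like Cl and Br are single atoms).
Oxygen count: 2.

2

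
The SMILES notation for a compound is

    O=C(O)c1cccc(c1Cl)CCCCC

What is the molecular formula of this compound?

C12H15ClO2

Walk through each heavy atom and fill implicit hydrogens from standard valence (C 4, N 3, O 2, S 2, halogen 1); for lowercase aromatic atoms, an aromatic c carries 1 H when it has two neighbours and 0 H with three, and aromatic n carries 0 H:
  atom 1: O, bond orders sum to 2 (valence 2) → 0 H
  atom 2: C, bond orders sum to 4 (valence 4) → 0 H
  atom 3: O, bond orders sum to 1 (valence 2) → 1 H
  atom 4: aromatic c, 3 neighbours → 0 H
  atom 5: aromatic c, 2 neighbours → 1 H
  atom 6: aromatic c, 2 neighbours → 1 H
  atom 7: aromatic c, 2 neighbours → 1 H
  atom 8: aromatic c, 3 neighbours → 0 H
  atom 9: aromatic c, 3 neighbours → 0 H
  atom 10: Cl (halogen, monovalent) → 0 H
  atom 11: C, bond orders sum to 2 (valence 4) → 2 H
  atom 12: C, bond orders sum to 2 (valence 4) → 2 H
  atom 13: C, bond orders sum to 2 (valence 4) → 2 H
  atom 14: C, bond orders sum to 2 (valence 4) → 2 H
  atom 15: C, bond orders sum to 1 (valence 4) → 3 H
Totals → C:12, H:15, Cl:1, O:2.
In Hill order: C12H15ClO2.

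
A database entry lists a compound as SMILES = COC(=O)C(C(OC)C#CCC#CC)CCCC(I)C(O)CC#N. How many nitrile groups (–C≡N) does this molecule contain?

The nitrile motif appears at heavy-atom position 23 in the SMILES.
Other groups present: 2 alkyne, 1 ester, 1 ether, 1 hydroxyl.
Nitrile count: 1.

1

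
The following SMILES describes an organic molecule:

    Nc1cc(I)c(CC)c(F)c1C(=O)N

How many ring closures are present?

1

In SMILES, each pair of matching ring-closure digits denotes one ring-closing bond; the number of such bonds equals the number of independent rings.
Ring-closure bonds here: 1.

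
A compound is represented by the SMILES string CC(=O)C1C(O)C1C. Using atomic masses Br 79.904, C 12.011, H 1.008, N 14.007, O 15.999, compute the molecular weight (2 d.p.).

First, the molecular formula is C6H10O2 (counting implicit H from valence).
  C: 6 × 12.011 = 72.066
  H: 10 × 1.008 = 10.080
  O: 2 × 15.999 = 31.998
Sum: 6×12.011 + 10×1.008 + 2×15.999 = 114.144 → 114.14 g/mol.

114.14 g/mol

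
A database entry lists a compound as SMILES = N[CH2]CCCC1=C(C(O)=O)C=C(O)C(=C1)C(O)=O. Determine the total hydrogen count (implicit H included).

Walk through each heavy atom and fill implicit hydrogens from standard valence (C 4, N 3, O 2, S 2, halogen 1):
  atom 1: N, bond orders sum to 1 (valence 3) → 2 H
  atom 2: C with explicit H count 2
  atom 3: C, bond orders sum to 2 (valence 4) → 2 H
  atom 4: C, bond orders sum to 2 (valence 4) → 2 H
  atom 5: C, bond orders sum to 2 (valence 4) → 2 H
  atom 6: C, bond orders sum to 4 (valence 4) → 0 H
  atom 7: C, bond orders sum to 4 (valence 4) → 0 H
  atom 8: C, bond orders sum to 4 (valence 4) → 0 H
  atom 9: O, bond orders sum to 1 (valence 2) → 1 H
  atom 10: O, bond orders sum to 2 (valence 2) → 0 H
  atom 11: C, bond orders sum to 3 (valence 4) → 1 H
  atom 12: C, bond orders sum to 4 (valence 4) → 0 H
  atom 13: O, bond orders sum to 1 (valence 2) → 1 H
  atom 14: C, bond orders sum to 4 (valence 4) → 0 H
  atom 15: C, bond orders sum to 3 (valence 4) → 1 H
  atom 16: C, bond orders sum to 4 (valence 4) → 0 H
  atom 17: O, bond orders sum to 1 (valence 2) → 1 H
  atom 18: O, bond orders sum to 2 (valence 2) → 0 H
Total hydrogens: 15.

15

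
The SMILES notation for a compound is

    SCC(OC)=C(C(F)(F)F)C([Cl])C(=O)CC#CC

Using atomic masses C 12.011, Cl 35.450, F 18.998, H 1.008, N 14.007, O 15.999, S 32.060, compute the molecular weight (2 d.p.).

First, the molecular formula is C11H12ClF3O2S (counting implicit H from valence).
  C: 11 × 12.011 = 132.121
  Cl: 1 × 35.450 = 35.450
  F: 3 × 18.998 = 56.994
  H: 12 × 1.008 = 12.096
  O: 2 × 15.999 = 31.998
  S: 1 × 32.060 = 32.060
Sum: 11×12.011 + 1×35.450 + 3×18.998 + 12×1.008 + 2×15.999 + 1×32.060 = 300.719 → 300.72 g/mol.

300.72 g/mol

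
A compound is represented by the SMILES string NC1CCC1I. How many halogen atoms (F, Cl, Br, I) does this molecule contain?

1

Halogen atoms appear at heavy-atom position 6 (1×I).
Other groups present: 1 primary amine.
Halogen count: 1.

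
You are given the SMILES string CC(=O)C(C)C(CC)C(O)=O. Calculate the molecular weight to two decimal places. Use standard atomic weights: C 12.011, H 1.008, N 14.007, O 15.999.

First, the molecular formula is C8H14O3 (counting implicit H from valence).
  C: 8 × 12.011 = 96.088
  H: 14 × 1.008 = 14.112
  O: 3 × 15.999 = 47.997
Sum: 8×12.011 + 14×1.008 + 3×15.999 = 158.197 → 158.20 g/mol.

158.20 g/mol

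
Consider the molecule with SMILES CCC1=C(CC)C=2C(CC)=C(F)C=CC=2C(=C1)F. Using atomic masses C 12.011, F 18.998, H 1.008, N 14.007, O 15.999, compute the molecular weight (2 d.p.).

248.32 g/mol

First, the molecular formula is C16H18F2 (counting implicit H from valence).
  C: 16 × 12.011 = 192.176
  F: 2 × 18.998 = 37.996
  H: 18 × 1.008 = 18.144
Sum: 16×12.011 + 2×18.998 + 18×1.008 = 248.316 → 248.32 g/mol.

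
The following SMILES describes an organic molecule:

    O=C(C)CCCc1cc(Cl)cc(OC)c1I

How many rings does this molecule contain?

In SMILES, each pair of matching ring-closure digits denotes one ring-closing bond; the number of such bonds equals the number of independent rings.
Ring-closure bonds here: 1.

1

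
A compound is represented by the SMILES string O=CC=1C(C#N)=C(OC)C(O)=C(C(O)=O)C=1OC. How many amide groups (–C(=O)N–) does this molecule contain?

Scan the SMILES for the amide motif — none present.
Groups that are present: 1 aldehyde, 1 carboxylic acid, 2 ether, 1 hydroxyl, 1 nitrile.

0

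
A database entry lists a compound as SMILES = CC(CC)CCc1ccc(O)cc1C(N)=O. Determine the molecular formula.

C13H19NO2

Walk through each heavy atom and fill implicit hydrogens from standard valence (C 4, N 3, O 2, S 2, halogen 1); for lowercase aromatic atoms, an aromatic c carries 1 H when it has two neighbours and 0 H with three, and aromatic n carries 0 H:
  atom 1: C, bond orders sum to 1 (valence 4) → 3 H
  atom 2: C, bond orders sum to 3 (valence 4) → 1 H
  atom 3: C, bond orders sum to 2 (valence 4) → 2 H
  atom 4: C, bond orders sum to 1 (valence 4) → 3 H
  atom 5: C, bond orders sum to 2 (valence 4) → 2 H
  atom 6: C, bond orders sum to 2 (valence 4) → 2 H
  atom 7: aromatic c, 3 neighbours → 0 H
  atom 8: aromatic c, 2 neighbours → 1 H
  atom 9: aromatic c, 2 neighbours → 1 H
  atom 10: aromatic c, 3 neighbours → 0 H
  atom 11: O, bond orders sum to 1 (valence 2) → 1 H
  atom 12: aromatic c, 2 neighbours → 1 H
  atom 13: aromatic c, 3 neighbours → 0 H
  atom 14: C, bond orders sum to 4 (valence 4) → 0 H
  atom 15: N, bond orders sum to 1 (valence 3) → 2 H
  atom 16: O, bond orders sum to 2 (valence 2) → 0 H
Totals → C:13, H:19, N:1, O:2.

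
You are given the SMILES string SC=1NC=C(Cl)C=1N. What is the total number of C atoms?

4

Count every carbon token in the SMILES (each C, including those in ring-closure positions and inside branches).
Carbon count: 4.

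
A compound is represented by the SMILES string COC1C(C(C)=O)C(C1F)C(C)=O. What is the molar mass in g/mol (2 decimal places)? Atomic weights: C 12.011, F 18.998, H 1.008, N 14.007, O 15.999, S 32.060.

188.20 g/mol

First, the molecular formula is C9H13FO3 (counting implicit H from valence).
  C: 9 × 12.011 = 108.099
  F: 1 × 18.998 = 18.998
  H: 13 × 1.008 = 13.104
  O: 3 × 15.999 = 47.997
Sum: 9×12.011 + 1×18.998 + 13×1.008 + 3×15.999 = 188.198 → 188.20 g/mol.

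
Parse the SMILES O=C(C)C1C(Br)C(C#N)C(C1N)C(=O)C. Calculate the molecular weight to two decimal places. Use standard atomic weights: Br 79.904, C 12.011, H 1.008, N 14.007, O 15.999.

273.13 g/mol

First, the molecular formula is C10H13BrN2O2 (counting implicit H from valence).
  Br: 1 × 79.904 = 79.904
  C: 10 × 12.011 = 120.110
  H: 13 × 1.008 = 13.104
  N: 2 × 14.007 = 28.014
  O: 2 × 15.999 = 31.998
Sum: 1×79.904 + 10×12.011 + 13×1.008 + 2×14.007 + 2×15.999 = 273.130 → 273.13 g/mol.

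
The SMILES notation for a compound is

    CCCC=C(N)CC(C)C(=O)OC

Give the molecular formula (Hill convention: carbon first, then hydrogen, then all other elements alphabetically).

Walk through each heavy atom and fill implicit hydrogens from standard valence (C 4, N 3, O 2, S 2, halogen 1):
  atom 1: C, bond orders sum to 1 (valence 4) → 3 H
  atom 2: C, bond orders sum to 2 (valence 4) → 2 H
  atom 3: C, bond orders sum to 2 (valence 4) → 2 H
  atom 4: C, bond orders sum to 3 (valence 4) → 1 H
  atom 5: C, bond orders sum to 4 (valence 4) → 0 H
  atom 6: N, bond orders sum to 1 (valence 3) → 2 H
  atom 7: C, bond orders sum to 2 (valence 4) → 2 H
  atom 8: C, bond orders sum to 3 (valence 4) → 1 H
  atom 9: C, bond orders sum to 1 (valence 4) → 3 H
  atom 10: C, bond orders sum to 4 (valence 4) → 0 H
  atom 11: O, bond orders sum to 2 (valence 2) → 0 H
  atom 12: O, bond orders sum to 2 (valence 2) → 0 H
  atom 13: C, bond orders sum to 1 (valence 4) → 3 H
Totals → C:10, H:19, N:1, O:2.

C10H19NO2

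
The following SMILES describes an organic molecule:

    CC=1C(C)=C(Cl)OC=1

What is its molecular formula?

C6H7ClO

Walk through each heavy atom and fill implicit hydrogens from standard valence (C 4, N 3, O 2, S 2, halogen 1):
  atom 1: C, bond orders sum to 1 (valence 4) → 3 H
  atom 2: C, bond orders sum to 4 (valence 4) → 0 H
  atom 3: C, bond orders sum to 4 (valence 4) → 0 H
  atom 4: C, bond orders sum to 1 (valence 4) → 3 H
  atom 5: C, bond orders sum to 4 (valence 4) → 0 H
  atom 6: Cl (halogen, monovalent) → 0 H
  atom 7: O, bond orders sum to 2 (valence 2) → 0 H
  atom 8: C, bond orders sum to 3 (valence 4) → 1 H
Totals → C:6, H:7, Cl:1, O:1.
In Hill order: C6H7ClO.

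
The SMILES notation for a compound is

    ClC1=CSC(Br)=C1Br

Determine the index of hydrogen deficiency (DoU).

3

Molecular formula: C4HBr2ClS.
DoU = (2C + 2 + N − H − X) / 2, where X is the halogen count and O/S are ignored.
    = (2·4 + 2 + 0 − 1 − 3) / 2 = 6 / 2 = 3.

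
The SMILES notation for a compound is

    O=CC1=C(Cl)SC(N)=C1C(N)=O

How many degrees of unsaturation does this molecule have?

5

Degree of unsaturation = (number of rings) + (number of π bonds).
Ring closures in the SMILES: 1.
π bonds: 4 double bonds (each 1 DoU) → 4 DoU from unsaturation.
Total DoU = 1 + 4 = 5.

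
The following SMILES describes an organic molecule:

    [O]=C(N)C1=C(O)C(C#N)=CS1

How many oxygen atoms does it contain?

2

Scan the SMILES for O atoms (remember two-letter symbols like Cl and Br are single atoms).
Oxygen count: 2.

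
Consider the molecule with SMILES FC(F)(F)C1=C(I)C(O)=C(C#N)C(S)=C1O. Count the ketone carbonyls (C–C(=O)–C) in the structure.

0

Scan the SMILES for the ketone motif — none present.
Groups that are present: 2 hydroxyl, 1 nitrile, 1 thiol.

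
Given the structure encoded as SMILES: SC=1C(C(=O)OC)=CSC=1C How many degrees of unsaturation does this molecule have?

Molecular formula: C7H8O2S2.
DoU = (2C + 2 + N − H − X) / 2, where X is the halogen count and O/S are ignored.
    = (2·7 + 2 + 0 − 8 − 0) / 2 = 8 / 2 = 4.

4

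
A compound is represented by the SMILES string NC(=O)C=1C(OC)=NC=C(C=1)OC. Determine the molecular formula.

C8H10N2O3

Walk through each heavy atom and fill implicit hydrogens from standard valence (C 4, N 3, O 2, S 2, halogen 1):
  atom 1: N, bond orders sum to 1 (valence 3) → 2 H
  atom 2: C, bond orders sum to 4 (valence 4) → 0 H
  atom 3: O, bond orders sum to 2 (valence 2) → 0 H
  atom 4: C, bond orders sum to 4 (valence 4) → 0 H
  atom 5: C, bond orders sum to 4 (valence 4) → 0 H
  atom 6: O, bond orders sum to 2 (valence 2) → 0 H
  atom 7: C, bond orders sum to 1 (valence 4) → 3 H
  atom 8: N, bond orders sum to 3 (valence 3) → 0 H
  atom 9: C, bond orders sum to 3 (valence 4) → 1 H
  atom 10: C, bond orders sum to 4 (valence 4) → 0 H
  atom 11: C, bond orders sum to 3 (valence 4) → 1 H
  atom 12: O, bond orders sum to 2 (valence 2) → 0 H
  atom 13: C, bond orders sum to 1 (valence 4) → 3 H
Totals → C:8, H:10, N:2, O:3.
In Hill order: C8H10N2O3.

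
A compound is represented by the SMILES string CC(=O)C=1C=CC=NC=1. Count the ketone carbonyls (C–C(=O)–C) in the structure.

The ketone motif appears at heavy-atom position 2 in the SMILES.
Ketone count: 1.

1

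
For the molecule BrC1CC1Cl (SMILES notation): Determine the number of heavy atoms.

5

Every atom symbol written in the SMILES (organic subset) is one heavy atom; implicit H are not written.
Heavy atoms by element → Br:1, C:3, Cl:1.
Total: 5.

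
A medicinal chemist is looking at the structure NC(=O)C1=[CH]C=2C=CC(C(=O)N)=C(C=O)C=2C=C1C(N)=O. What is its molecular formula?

Walk through each heavy atom and fill implicit hydrogens from standard valence (C 4, N 3, O 2, S 2, halogen 1):
  atom 1: N, bond orders sum to 1 (valence 3) → 2 H
  atom 2: C, bond orders sum to 4 (valence 4) → 0 H
  atom 3: O, bond orders sum to 2 (valence 2) → 0 H
  atom 4: C, bond orders sum to 4 (valence 4) → 0 H
  atom 5: C with explicit H count 1
  atom 6: C, bond orders sum to 4 (valence 4) → 0 H
  atom 7: C, bond orders sum to 3 (valence 4) → 1 H
  atom 8: C, bond orders sum to 3 (valence 4) → 1 H
  atom 9: C, bond orders sum to 4 (valence 4) → 0 H
  atom 10: C, bond orders sum to 4 (valence 4) → 0 H
  atom 11: O, bond orders sum to 2 (valence 2) → 0 H
  atom 12: N, bond orders sum to 1 (valence 3) → 2 H
  atom 13: C, bond orders sum to 4 (valence 4) → 0 H
  atom 14: C, bond orders sum to 3 (valence 4) → 1 H
  atom 15: O, bond orders sum to 2 (valence 2) → 0 H
  atom 16: C, bond orders sum to 4 (valence 4) → 0 H
  atom 17: C, bond orders sum to 3 (valence 4) → 1 H
  atom 18: C, bond orders sum to 4 (valence 4) → 0 H
  atom 19: C, bond orders sum to 4 (valence 4) → 0 H
  atom 20: N, bond orders sum to 1 (valence 3) → 2 H
  atom 21: O, bond orders sum to 2 (valence 2) → 0 H
Totals → C:14, H:11, N:3, O:4.

C14H11N3O4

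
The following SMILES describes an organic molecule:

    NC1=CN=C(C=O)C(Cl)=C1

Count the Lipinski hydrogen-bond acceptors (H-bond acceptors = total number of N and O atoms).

N atoms: 2; O atoms: 1.
Lipinski HBA = 2 + 1 = 3.

3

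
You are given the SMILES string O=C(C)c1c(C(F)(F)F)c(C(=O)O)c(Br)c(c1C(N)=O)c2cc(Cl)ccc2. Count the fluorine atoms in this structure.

Scan the SMILES for F atoms (remember two-letter symbols like Cl and Br are single atoms).
Fluorine count: 3.

3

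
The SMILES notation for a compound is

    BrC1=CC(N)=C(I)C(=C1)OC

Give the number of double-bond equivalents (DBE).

4

Degree of unsaturation = (number of rings) + (number of π bonds).
Ring closures in the SMILES: 1.
π bonds: 3 double bonds (each 1 DoU) → 3 DoU from unsaturation.
Total DoU = 1 + 3 = 4.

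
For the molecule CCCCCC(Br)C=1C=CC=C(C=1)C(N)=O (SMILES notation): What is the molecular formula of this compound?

C13H18BrNO

Walk through each heavy atom and fill implicit hydrogens from standard valence (C 4, N 3, O 2, S 2, halogen 1):
  atom 1: C, bond orders sum to 1 (valence 4) → 3 H
  atom 2: C, bond orders sum to 2 (valence 4) → 2 H
  atom 3: C, bond orders sum to 2 (valence 4) → 2 H
  atom 4: C, bond orders sum to 2 (valence 4) → 2 H
  atom 5: C, bond orders sum to 2 (valence 4) → 2 H
  atom 6: C, bond orders sum to 3 (valence 4) → 1 H
  atom 7: Br (halogen, monovalent) → 0 H
  atom 8: C, bond orders sum to 4 (valence 4) → 0 H
  atom 9: C, bond orders sum to 3 (valence 4) → 1 H
  atom 10: C, bond orders sum to 3 (valence 4) → 1 H
  atom 11: C, bond orders sum to 3 (valence 4) → 1 H
  atom 12: C, bond orders sum to 4 (valence 4) → 0 H
  atom 13: C, bond orders sum to 3 (valence 4) → 1 H
  atom 14: C, bond orders sum to 4 (valence 4) → 0 H
  atom 15: N, bond orders sum to 1 (valence 3) → 2 H
  atom 16: O, bond orders sum to 2 (valence 2) → 0 H
Totals → C:13, H:18, Br:1, N:1, O:1.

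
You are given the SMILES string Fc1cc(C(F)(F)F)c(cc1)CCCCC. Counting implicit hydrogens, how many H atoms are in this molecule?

Walk through each heavy atom and fill implicit hydrogens from standard valence (C 4, N 3, O 2, S 2, halogen 1); for lowercase aromatic atoms, an aromatic c carries 1 H when it has two neighbours and 0 H with three, and aromatic n carries 0 H:
  atom 1: F (halogen, monovalent) → 0 H
  atom 2: aromatic c, 3 neighbours → 0 H
  atom 3: aromatic c, 2 neighbours → 1 H
  atom 4: aromatic c, 3 neighbours → 0 H
  atom 5: C, bond orders sum to 4 (valence 4) → 0 H
  atom 6: F (halogen, monovalent) → 0 H
  atom 7: F (halogen, monovalent) → 0 H
  atom 8: F (halogen, monovalent) → 0 H
  atom 9: aromatic c, 3 neighbours → 0 H
  atom 10: aromatic c, 2 neighbours → 1 H
  atom 11: aromatic c, 2 neighbours → 1 H
  atom 12: C, bond orders sum to 2 (valence 4) → 2 H
  atom 13: C, bond orders sum to 2 (valence 4) → 2 H
  atom 14: C, bond orders sum to 2 (valence 4) → 2 H
  atom 15: C, bond orders sum to 2 (valence 4) → 2 H
  atom 16: C, bond orders sum to 1 (valence 4) → 3 H
Total hydrogens: 14.

14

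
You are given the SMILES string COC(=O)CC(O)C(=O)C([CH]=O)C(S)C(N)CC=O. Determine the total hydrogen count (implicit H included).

17

Walk through each heavy atom and fill implicit hydrogens from standard valence (C 4, N 3, O 2, S 2, halogen 1):
  atom 1: C, bond orders sum to 1 (valence 4) → 3 H
  atom 2: O, bond orders sum to 2 (valence 2) → 0 H
  atom 3: C, bond orders sum to 4 (valence 4) → 0 H
  atom 4: O, bond orders sum to 2 (valence 2) → 0 H
  atom 5: C, bond orders sum to 2 (valence 4) → 2 H
  atom 6: C, bond orders sum to 3 (valence 4) → 1 H
  atom 7: O, bond orders sum to 1 (valence 2) → 1 H
  atom 8: C, bond orders sum to 4 (valence 4) → 0 H
  atom 9: O, bond orders sum to 2 (valence 2) → 0 H
  atom 10: C, bond orders sum to 3 (valence 4) → 1 H
  atom 11: C with explicit H count 1
  atom 12: O, bond orders sum to 2 (valence 2) → 0 H
  atom 13: C, bond orders sum to 3 (valence 4) → 1 H
  atom 14: S, bond orders sum to 1 (valence 2) → 1 H
  atom 15: C, bond orders sum to 3 (valence 4) → 1 H
  atom 16: N, bond orders sum to 1 (valence 3) → 2 H
  atom 17: C, bond orders sum to 2 (valence 4) → 2 H
  atom 18: C, bond orders sum to 3 (valence 4) → 1 H
  atom 19: O, bond orders sum to 2 (valence 2) → 0 H
Total hydrogens: 17.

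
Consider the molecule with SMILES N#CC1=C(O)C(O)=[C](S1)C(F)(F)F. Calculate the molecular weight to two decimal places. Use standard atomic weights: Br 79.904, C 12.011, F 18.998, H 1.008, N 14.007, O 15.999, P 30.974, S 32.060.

First, the molecular formula is C6H2F3NO2S (counting implicit H from valence).
  C: 6 × 12.011 = 72.066
  F: 3 × 18.998 = 56.994
  H: 2 × 1.008 = 2.016
  N: 1 × 14.007 = 14.007
  O: 2 × 15.999 = 31.998
  S: 1 × 32.060 = 32.060
Sum: 6×12.011 + 3×18.998 + 2×1.008 + 1×14.007 + 2×15.999 + 1×32.060 = 209.141 → 209.14 g/mol.

209.14 g/mol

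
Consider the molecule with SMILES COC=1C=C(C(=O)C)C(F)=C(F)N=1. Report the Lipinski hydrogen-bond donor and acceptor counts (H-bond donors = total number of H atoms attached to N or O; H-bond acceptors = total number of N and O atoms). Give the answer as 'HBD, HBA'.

Donors: find every N or O and count the H atoms it carries.
  atom 2 (O): bond orders sum to 2 → 0 H
  atom 7 (O): bond orders sum to 2 → 0 H
  atom 13 (N): bond orders sum to 3 → 0 H
Lipinski HBD = 0.
Acceptors: N atoms = 1, O atoms = 2 → HBA = 3.

0, 3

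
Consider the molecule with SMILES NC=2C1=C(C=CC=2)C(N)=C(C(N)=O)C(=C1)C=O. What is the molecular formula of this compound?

C12H11N3O2

Walk through each heavy atom and fill implicit hydrogens from standard valence (C 4, N 3, O 2, S 2, halogen 1):
  atom 1: N, bond orders sum to 1 (valence 3) → 2 H
  atom 2: C, bond orders sum to 4 (valence 4) → 0 H
  atom 3: C, bond orders sum to 4 (valence 4) → 0 H
  atom 4: C, bond orders sum to 4 (valence 4) → 0 H
  atom 5: C, bond orders sum to 3 (valence 4) → 1 H
  atom 6: C, bond orders sum to 3 (valence 4) → 1 H
  atom 7: C, bond orders sum to 3 (valence 4) → 1 H
  atom 8: C, bond orders sum to 4 (valence 4) → 0 H
  atom 9: N, bond orders sum to 1 (valence 3) → 2 H
  atom 10: C, bond orders sum to 4 (valence 4) → 0 H
  atom 11: C, bond orders sum to 4 (valence 4) → 0 H
  atom 12: N, bond orders sum to 1 (valence 3) → 2 H
  atom 13: O, bond orders sum to 2 (valence 2) → 0 H
  atom 14: C, bond orders sum to 4 (valence 4) → 0 H
  atom 15: C, bond orders sum to 3 (valence 4) → 1 H
  atom 16: C, bond orders sum to 3 (valence 4) → 1 H
  atom 17: O, bond orders sum to 2 (valence 2) → 0 H
Totals → C:12, H:11, N:3, O:2.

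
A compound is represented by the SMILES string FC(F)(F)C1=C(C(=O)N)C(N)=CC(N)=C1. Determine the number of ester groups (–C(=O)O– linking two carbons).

0

Scan the SMILES for the ester motif — none present.
Groups that are present: 1 amide, 2 primary amine.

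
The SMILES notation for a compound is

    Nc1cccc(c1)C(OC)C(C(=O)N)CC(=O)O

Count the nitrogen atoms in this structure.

2

Scan the SMILES for N atoms (remember two-letter symbols like Cl and Br are single atoms).
Nitrogen count: 2.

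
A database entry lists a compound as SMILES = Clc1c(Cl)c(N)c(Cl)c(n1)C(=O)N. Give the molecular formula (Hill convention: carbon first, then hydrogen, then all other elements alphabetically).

Walk through each heavy atom and fill implicit hydrogens from standard valence (C 4, N 3, O 2, S 2, halogen 1); for lowercase aromatic atoms, an aromatic c carries 1 H when it has two neighbours and 0 H with three, and aromatic n carries 0 H:
  atom 1: Cl (halogen, monovalent) → 0 H
  atom 2: aromatic c, 3 neighbours → 0 H
  atom 3: aromatic c, 3 neighbours → 0 H
  atom 4: Cl (halogen, monovalent) → 0 H
  atom 5: aromatic c, 3 neighbours → 0 H
  atom 6: N, bond orders sum to 1 (valence 3) → 2 H
  atom 7: aromatic c, 3 neighbours → 0 H
  atom 8: Cl (halogen, monovalent) → 0 H
  atom 9: aromatic c, 3 neighbours → 0 H
  atom 10: aromatic n, 2 neighbours → 0 H
  atom 11: C, bond orders sum to 4 (valence 4) → 0 H
  atom 12: O, bond orders sum to 2 (valence 2) → 0 H
  atom 13: N, bond orders sum to 1 (valence 3) → 2 H
Totals → C:6, H:4, Cl:3, N:3, O:1.

C6H4Cl3N3O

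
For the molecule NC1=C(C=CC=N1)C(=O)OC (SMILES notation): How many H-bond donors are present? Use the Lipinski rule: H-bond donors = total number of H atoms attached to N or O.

Donors: find every N or O and count the H atoms it carries.
  atom 1 (N): bond orders sum to 1 → 2 H
  atom 7 (N): bond orders sum to 3 → 0 H
  atom 9 (O): bond orders sum to 2 → 0 H
  atom 10 (O): bond orders sum to 2 → 0 H
Lipinski HBD = 2.

2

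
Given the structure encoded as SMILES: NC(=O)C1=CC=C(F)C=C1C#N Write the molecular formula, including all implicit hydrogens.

C8H5FN2O

Walk through each heavy atom and fill implicit hydrogens from standard valence (C 4, N 3, O 2, S 2, halogen 1):
  atom 1: N, bond orders sum to 1 (valence 3) → 2 H
  atom 2: C, bond orders sum to 4 (valence 4) → 0 H
  atom 3: O, bond orders sum to 2 (valence 2) → 0 H
  atom 4: C, bond orders sum to 4 (valence 4) → 0 H
  atom 5: C, bond orders sum to 3 (valence 4) → 1 H
  atom 6: C, bond orders sum to 3 (valence 4) → 1 H
  atom 7: C, bond orders sum to 4 (valence 4) → 0 H
  atom 8: F (halogen, monovalent) → 0 H
  atom 9: C, bond orders sum to 3 (valence 4) → 1 H
  atom 10: C, bond orders sum to 4 (valence 4) → 0 H
  atom 11: C, bond orders sum to 4 (valence 4) → 0 H
  atom 12: N, bond orders sum to 3 (valence 3) → 0 H
Totals → C:8, H:5, F:1, N:2, O:1.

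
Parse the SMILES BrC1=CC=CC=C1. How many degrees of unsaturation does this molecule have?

4

Degree of unsaturation = (number of rings) + (number of π bonds).
Ring closures in the SMILES: 1.
π bonds: 3 double bonds (each 1 DoU) → 3 DoU from unsaturation.
Total DoU = 1 + 3 = 4.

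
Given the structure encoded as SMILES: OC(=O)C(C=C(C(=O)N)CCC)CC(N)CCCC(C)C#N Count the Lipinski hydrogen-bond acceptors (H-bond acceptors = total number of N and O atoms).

N atoms: 3; O atoms: 3.
Lipinski HBA = 3 + 3 = 6.

6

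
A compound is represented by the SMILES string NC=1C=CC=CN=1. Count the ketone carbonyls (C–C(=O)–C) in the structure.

Scan the SMILES for the ketone motif — none present.
Groups that are present: 1 primary amine.

0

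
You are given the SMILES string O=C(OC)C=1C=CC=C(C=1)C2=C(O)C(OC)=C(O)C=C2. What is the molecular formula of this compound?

C15H14O5

Walk through each heavy atom and fill implicit hydrogens from standard valence (C 4, N 3, O 2, S 2, halogen 1):
  atom 1: O, bond orders sum to 2 (valence 2) → 0 H
  atom 2: C, bond orders sum to 4 (valence 4) → 0 H
  atom 3: O, bond orders sum to 2 (valence 2) → 0 H
  atom 4: C, bond orders sum to 1 (valence 4) → 3 H
  atom 5: C, bond orders sum to 4 (valence 4) → 0 H
  atom 6: C, bond orders sum to 3 (valence 4) → 1 H
  atom 7: C, bond orders sum to 3 (valence 4) → 1 H
  atom 8: C, bond orders sum to 3 (valence 4) → 1 H
  atom 9: C, bond orders sum to 4 (valence 4) → 0 H
  atom 10: C, bond orders sum to 3 (valence 4) → 1 H
  atom 11: C, bond orders sum to 4 (valence 4) → 0 H
  atom 12: C, bond orders sum to 4 (valence 4) → 0 H
  atom 13: O, bond orders sum to 1 (valence 2) → 1 H
  atom 14: C, bond orders sum to 4 (valence 4) → 0 H
  atom 15: O, bond orders sum to 2 (valence 2) → 0 H
  atom 16: C, bond orders sum to 1 (valence 4) → 3 H
  atom 17: C, bond orders sum to 4 (valence 4) → 0 H
  atom 18: O, bond orders sum to 1 (valence 2) → 1 H
  atom 19: C, bond orders sum to 3 (valence 4) → 1 H
  atom 20: C, bond orders sum to 3 (valence 4) → 1 H
Totals → C:15, H:14, O:5.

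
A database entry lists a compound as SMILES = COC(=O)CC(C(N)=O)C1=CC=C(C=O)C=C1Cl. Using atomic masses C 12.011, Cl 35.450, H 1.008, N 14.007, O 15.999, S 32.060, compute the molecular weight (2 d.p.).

269.68 g/mol

First, the molecular formula is C12H12ClNO4 (counting implicit H from valence).
  C: 12 × 12.011 = 144.132
  Cl: 1 × 35.450 = 35.450
  H: 12 × 1.008 = 12.096
  N: 1 × 14.007 = 14.007
  O: 4 × 15.999 = 63.996
Sum: 12×12.011 + 1×35.450 + 12×1.008 + 1×14.007 + 4×15.999 = 269.681 → 269.68 g/mol.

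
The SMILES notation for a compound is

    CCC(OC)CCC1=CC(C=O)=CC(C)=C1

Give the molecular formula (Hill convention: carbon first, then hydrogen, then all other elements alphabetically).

Walk through each heavy atom and fill implicit hydrogens from standard valence (C 4, N 3, O 2, S 2, halogen 1):
  atom 1: C, bond orders sum to 1 (valence 4) → 3 H
  atom 2: C, bond orders sum to 2 (valence 4) → 2 H
  atom 3: C, bond orders sum to 3 (valence 4) → 1 H
  atom 4: O, bond orders sum to 2 (valence 2) → 0 H
  atom 5: C, bond orders sum to 1 (valence 4) → 3 H
  atom 6: C, bond orders sum to 2 (valence 4) → 2 H
  atom 7: C, bond orders sum to 2 (valence 4) → 2 H
  atom 8: C, bond orders sum to 4 (valence 4) → 0 H
  atom 9: C, bond orders sum to 3 (valence 4) → 1 H
  atom 10: C, bond orders sum to 4 (valence 4) → 0 H
  atom 11: C, bond orders sum to 3 (valence 4) → 1 H
  atom 12: O, bond orders sum to 2 (valence 2) → 0 H
  atom 13: C, bond orders sum to 3 (valence 4) → 1 H
  atom 14: C, bond orders sum to 4 (valence 4) → 0 H
  atom 15: C, bond orders sum to 1 (valence 4) → 3 H
  atom 16: C, bond orders sum to 3 (valence 4) → 1 H
Totals → C:14, H:20, O:2.
In Hill order: C14H20O2.

C14H20O2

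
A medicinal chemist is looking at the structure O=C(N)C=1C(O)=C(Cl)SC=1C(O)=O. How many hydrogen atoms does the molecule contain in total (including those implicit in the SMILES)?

Walk through each heavy atom and fill implicit hydrogens from standard valence (C 4, N 3, O 2, S 2, halogen 1):
  atom 1: O, bond orders sum to 2 (valence 2) → 0 H
  atom 2: C, bond orders sum to 4 (valence 4) → 0 H
  atom 3: N, bond orders sum to 1 (valence 3) → 2 H
  atom 4: C, bond orders sum to 4 (valence 4) → 0 H
  atom 5: C, bond orders sum to 4 (valence 4) → 0 H
  atom 6: O, bond orders sum to 1 (valence 2) → 1 H
  atom 7: C, bond orders sum to 4 (valence 4) → 0 H
  atom 8: Cl (halogen, monovalent) → 0 H
  atom 9: S, bond orders sum to 2 (valence 2) → 0 H
  atom 10: C, bond orders sum to 4 (valence 4) → 0 H
  atom 11: C, bond orders sum to 4 (valence 4) → 0 H
  atom 12: O, bond orders sum to 1 (valence 2) → 1 H
  atom 13: O, bond orders sum to 2 (valence 2) → 0 H
Total hydrogens: 4.

4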